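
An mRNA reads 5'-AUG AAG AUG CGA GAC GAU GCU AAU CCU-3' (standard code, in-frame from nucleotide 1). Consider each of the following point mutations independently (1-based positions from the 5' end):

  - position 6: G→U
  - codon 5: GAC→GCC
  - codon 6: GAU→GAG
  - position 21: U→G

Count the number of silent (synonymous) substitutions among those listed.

1

Codon 2: AAG (Lys) → AAU (Asn) — missense.
Codon 5: GAC (Asp) → GCC (Ala) — missense.
Codon 6: GAU (Asp) → GAG (Glu) — missense.
Codon 7: GCU (Ala) → GCG (Ala) — synonymous.
Synonymous: 1 of 4.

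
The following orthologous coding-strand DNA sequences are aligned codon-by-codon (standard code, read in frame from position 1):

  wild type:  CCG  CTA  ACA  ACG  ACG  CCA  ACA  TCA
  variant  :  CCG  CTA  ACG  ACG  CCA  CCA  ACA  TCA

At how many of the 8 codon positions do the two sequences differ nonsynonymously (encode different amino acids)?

Codon 1: CCG Pro / CCG Pro — identical.
Codon 2: CTA Leu / CTA Leu — identical.
Codon 3: ACA Thr / ACG Thr — synonymous.
Codon 4: ACG Thr / ACG Thr — identical.
Codon 5: ACG Thr / CCA Pro — nonsynonymous.
Codon 6: CCA Pro / CCA Pro — identical.
Codon 7: ACA Thr / ACA Thr — identical.
Codon 8: TCA Ser / TCA Ser — identical.
Nonsynonymous differences: 1.

1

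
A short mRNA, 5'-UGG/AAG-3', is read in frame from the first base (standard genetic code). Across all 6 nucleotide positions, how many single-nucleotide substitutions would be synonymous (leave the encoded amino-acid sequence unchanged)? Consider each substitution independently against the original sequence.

Codon 1 (UGG, Trp): 0 synonymous substitutions.
Codon 2 (AAG, Lys): 1 synonymous substitution.
Total: 0 + 1 = 1.

1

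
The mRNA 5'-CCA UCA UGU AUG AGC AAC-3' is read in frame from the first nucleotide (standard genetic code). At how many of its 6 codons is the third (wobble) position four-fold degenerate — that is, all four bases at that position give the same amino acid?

2

Codon 1 CCA (Pro): third position 4-fold.
Codon 2 UCA (Ser): third position 4-fold.
Codon 3 UGU (Cys): third position 2-fold.
Codon 4 AUG (Met): third position 1-fold.
Codon 5 AGC (Ser): third position 2-fold.
Codon 6 AAC (Asn): third position 2-fold.
Four-fold degenerate third positions: 2.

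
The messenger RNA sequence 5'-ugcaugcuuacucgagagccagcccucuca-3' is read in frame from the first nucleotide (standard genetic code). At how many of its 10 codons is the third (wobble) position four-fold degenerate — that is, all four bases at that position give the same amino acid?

Codon 1 UGC (Cys): third position 2-fold.
Codon 2 AUG (Met): third position 1-fold.
Codon 3 CUU (Leu): third position 4-fold.
Codon 4 ACU (Thr): third position 4-fold.
Codon 5 CGA (Arg): third position 4-fold.
Codon 6 GAG (Glu): third position 2-fold.
Codon 7 CCA (Pro): third position 4-fold.
Codon 8 GCC (Ala): third position 4-fold.
Codon 9 CUC (Leu): third position 4-fold.
Codon 10 UCA (Ser): third position 4-fold.
Four-fold degenerate third positions: 7.

7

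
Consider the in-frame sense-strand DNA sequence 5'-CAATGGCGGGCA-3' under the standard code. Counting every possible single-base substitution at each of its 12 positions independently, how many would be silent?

Codon 1 (CAA, Gln): 1 synonymous substitution.
Codon 2 (TGG, Trp): 0 synonymous substitutions.
Codon 3 (CGG, Arg): 4 synonymous substitutions.
Codon 4 (GCA, Ala): 3 synonymous substitutions.
Total: 1 + 0 + 4 + 3 = 8.

8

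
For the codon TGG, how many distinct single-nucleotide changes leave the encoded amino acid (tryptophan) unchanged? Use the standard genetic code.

Position 1: none → 0 synonymous.
Position 2: none → 0 synonymous.
Position 3: none → 0 synonymous.
Total: 0 + 0 + 0 = 0.

0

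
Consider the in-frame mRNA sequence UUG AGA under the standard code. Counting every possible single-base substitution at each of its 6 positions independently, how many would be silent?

Codon 1 (UUG, Leu): 2 synonymous substitutions.
Codon 2 (AGA, Arg): 2 synonymous substitutions.
Total: 2 + 2 = 4.

4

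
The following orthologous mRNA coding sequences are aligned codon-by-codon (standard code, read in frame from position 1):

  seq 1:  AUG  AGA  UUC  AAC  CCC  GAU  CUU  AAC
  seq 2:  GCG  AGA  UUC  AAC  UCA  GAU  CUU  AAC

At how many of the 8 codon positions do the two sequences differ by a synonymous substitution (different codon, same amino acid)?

Codon 1: AUG Met / GCG Ala — nonsynonymous.
Codon 2: AGA Arg / AGA Arg — identical.
Codon 3: UUC Phe / UUC Phe — identical.
Codon 4: AAC Asn / AAC Asn — identical.
Codon 5: CCC Pro / UCA Ser — nonsynonymous.
Codon 6: GAU Asp / GAU Asp — identical.
Codon 7: CUU Leu / CUU Leu — identical.
Codon 8: AAC Asn / AAC Asn — identical.
Synonymous differences: 0.

0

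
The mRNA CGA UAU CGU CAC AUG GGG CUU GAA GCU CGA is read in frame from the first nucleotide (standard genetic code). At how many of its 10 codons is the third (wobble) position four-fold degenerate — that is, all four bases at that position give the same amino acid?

6

Codon 1 CGA (Arg): third position 4-fold.
Codon 2 UAU (Tyr): third position 2-fold.
Codon 3 CGU (Arg): third position 4-fold.
Codon 4 CAC (His): third position 2-fold.
Codon 5 AUG (Met): third position 1-fold.
Codon 6 GGG (Gly): third position 4-fold.
Codon 7 CUU (Leu): third position 4-fold.
Codon 8 GAA (Glu): third position 2-fold.
Codon 9 GCU (Ala): third position 4-fold.
Codon 10 CGA (Arg): third position 4-fold.
Four-fold degenerate third positions: 6.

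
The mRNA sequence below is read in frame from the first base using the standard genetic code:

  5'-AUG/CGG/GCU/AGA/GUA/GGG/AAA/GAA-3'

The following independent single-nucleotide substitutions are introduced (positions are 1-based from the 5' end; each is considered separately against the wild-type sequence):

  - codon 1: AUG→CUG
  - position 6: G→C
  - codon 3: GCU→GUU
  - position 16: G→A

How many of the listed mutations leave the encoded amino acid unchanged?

Codon 1: AUG (Met) → CUG (Leu) — missense.
Codon 2: CGG (Arg) → CGC (Arg) — synonymous.
Codon 3: GCU (Ala) → GUU (Val) — missense.
Codon 6: GGG (Gly) → AGG (Arg) — missense.
Synonymous: 1 of 4.

1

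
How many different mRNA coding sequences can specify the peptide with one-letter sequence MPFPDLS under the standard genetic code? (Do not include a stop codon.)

Met: 1 codon.
Pro: 4 codons.
Phe: 2 codons.
Pro: 4 codons.
Asp: 2 codons.
Leu: 6 codons.
Ser: 6 codons.
1 × 4 × 2 × 4 × 2 × 6 × 6 = 2304.

2304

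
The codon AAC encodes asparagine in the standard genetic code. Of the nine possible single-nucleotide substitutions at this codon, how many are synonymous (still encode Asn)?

1

Position 1: none → 0 synonymous.
Position 2: none → 0 synonymous.
Position 3: AAU → 1 synonymous.
Total: 0 + 0 + 1 = 1.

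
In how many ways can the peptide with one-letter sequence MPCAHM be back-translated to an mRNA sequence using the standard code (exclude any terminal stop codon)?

64

Met: 1 codon.
Pro: 4 codons.
Cys: 2 codons.
Ala: 4 codons.
His: 2 codons.
Met: 1 codon.
1 × 4 × 2 × 4 × 2 × 1 = 64.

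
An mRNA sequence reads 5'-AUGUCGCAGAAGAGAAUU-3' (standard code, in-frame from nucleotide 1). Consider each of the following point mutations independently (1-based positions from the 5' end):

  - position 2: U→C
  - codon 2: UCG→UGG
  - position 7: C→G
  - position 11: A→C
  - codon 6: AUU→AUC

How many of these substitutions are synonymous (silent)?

Codon 1: AUG (Met) → ACG (Thr) — missense.
Codon 2: UCG (Ser) → UGG (Trp) — missense.
Codon 3: CAG (Gln) → GAG (Glu) — missense.
Codon 4: AAG (Lys) → ACG (Thr) — missense.
Codon 6: AUU (Ile) → AUC (Ile) — synonymous.
Synonymous: 1 of 5.

1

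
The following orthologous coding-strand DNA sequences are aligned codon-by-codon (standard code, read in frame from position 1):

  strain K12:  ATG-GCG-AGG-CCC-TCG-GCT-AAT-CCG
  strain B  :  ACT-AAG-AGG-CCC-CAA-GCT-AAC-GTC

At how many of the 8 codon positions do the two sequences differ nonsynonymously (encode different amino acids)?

Codon 1: ATG Met / ACT Thr — nonsynonymous.
Codon 2: GCG Ala / AAG Lys — nonsynonymous.
Codon 3: AGG Arg / AGG Arg — identical.
Codon 4: CCC Pro / CCC Pro — identical.
Codon 5: TCG Ser / CAA Gln — nonsynonymous.
Codon 6: GCT Ala / GCT Ala — identical.
Codon 7: AAT Asn / AAC Asn — synonymous.
Codon 8: CCG Pro / GTC Val — nonsynonymous.
Nonsynonymous differences: 4.

4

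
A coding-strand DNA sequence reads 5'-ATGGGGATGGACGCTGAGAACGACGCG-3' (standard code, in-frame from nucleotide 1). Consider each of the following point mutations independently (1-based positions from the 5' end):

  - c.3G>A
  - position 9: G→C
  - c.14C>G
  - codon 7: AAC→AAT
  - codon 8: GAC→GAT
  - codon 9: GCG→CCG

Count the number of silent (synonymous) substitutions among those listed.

2

Codon 1: ATG (Met) → ATA (Ile) — missense.
Codon 3: ATG (Met) → ATC (Ile) — missense.
Codon 5: GCT (Ala) → GGT (Gly) — missense.
Codon 7: AAC (Asn) → AAT (Asn) — synonymous.
Codon 8: GAC (Asp) → GAT (Asp) — synonymous.
Codon 9: GCG (Ala) → CCG (Pro) — missense.
Synonymous: 2 of 6.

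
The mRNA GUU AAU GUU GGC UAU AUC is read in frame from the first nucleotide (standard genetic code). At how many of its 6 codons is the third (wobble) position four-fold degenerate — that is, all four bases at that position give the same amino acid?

Codon 1 GUU (Val): third position 4-fold.
Codon 2 AAU (Asn): third position 2-fold.
Codon 3 GUU (Val): third position 4-fold.
Codon 4 GGC (Gly): third position 4-fold.
Codon 5 UAU (Tyr): third position 2-fold.
Codon 6 AUC (Ile): third position 3-fold.
Four-fold degenerate third positions: 3.

3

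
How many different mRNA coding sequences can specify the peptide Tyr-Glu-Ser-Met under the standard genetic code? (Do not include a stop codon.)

Tyr: 2 codons.
Glu: 2 codons.
Ser: 6 codons.
Met: 1 codon.
2 × 2 × 6 × 1 = 24.

24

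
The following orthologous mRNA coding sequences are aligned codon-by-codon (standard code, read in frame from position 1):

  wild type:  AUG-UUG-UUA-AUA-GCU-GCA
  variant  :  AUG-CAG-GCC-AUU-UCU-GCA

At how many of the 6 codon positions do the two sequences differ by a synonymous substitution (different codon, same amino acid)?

Codon 1: AUG Met / AUG Met — identical.
Codon 2: UUG Leu / CAG Gln — nonsynonymous.
Codon 3: UUA Leu / GCC Ala — nonsynonymous.
Codon 4: AUA Ile / AUU Ile — synonymous.
Codon 5: GCU Ala / UCU Ser — nonsynonymous.
Codon 6: GCA Ala / GCA Ala — identical.
Synonymous differences: 1.

1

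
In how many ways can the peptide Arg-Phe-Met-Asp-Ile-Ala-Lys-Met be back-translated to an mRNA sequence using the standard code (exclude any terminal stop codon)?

Arg: 6 codons.
Phe: 2 codons.
Met: 1 codon.
Asp: 2 codons.
Ile: 3 codons.
Ala: 4 codons.
Lys: 2 codons.
Met: 1 codon.
6 × 2 × 1 × 2 × 3 × 4 × 2 × 1 = 576.

576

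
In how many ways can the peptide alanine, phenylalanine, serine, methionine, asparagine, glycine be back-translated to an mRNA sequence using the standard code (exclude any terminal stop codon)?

384

Ala: 4 codons.
Phe: 2 codons.
Ser: 6 codons.
Met: 1 codon.
Asn: 2 codons.
Gly: 4 codons.
4 × 2 × 6 × 1 × 2 × 4 = 384.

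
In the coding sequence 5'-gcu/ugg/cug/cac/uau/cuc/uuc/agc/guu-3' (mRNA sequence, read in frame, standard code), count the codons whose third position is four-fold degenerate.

Codon 1 GCU (Ala): third position 4-fold.
Codon 2 UGG (Trp): third position 1-fold.
Codon 3 CUG (Leu): third position 4-fold.
Codon 4 CAC (His): third position 2-fold.
Codon 5 UAU (Tyr): third position 2-fold.
Codon 6 CUC (Leu): third position 4-fold.
Codon 7 UUC (Phe): third position 2-fold.
Codon 8 AGC (Ser): third position 2-fold.
Codon 9 GUU (Val): third position 4-fold.
Four-fold degenerate third positions: 4.

4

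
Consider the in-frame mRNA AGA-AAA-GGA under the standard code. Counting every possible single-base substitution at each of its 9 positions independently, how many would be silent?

Codon 1 (AGA, Arg): 2 synonymous substitutions.
Codon 2 (AAA, Lys): 1 synonymous substitution.
Codon 3 (GGA, Gly): 3 synonymous substitutions.
Total: 2 + 1 + 3 = 6.

6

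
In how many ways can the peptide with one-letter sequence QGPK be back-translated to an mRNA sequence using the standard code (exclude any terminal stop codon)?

64

Gln: 2 codons.
Gly: 4 codons.
Pro: 4 codons.
Lys: 2 codons.
2 × 4 × 4 × 2 = 64.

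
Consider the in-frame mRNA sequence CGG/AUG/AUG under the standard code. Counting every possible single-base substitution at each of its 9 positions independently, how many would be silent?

Codon 1 (CGG, Arg): 4 synonymous substitutions.
Codon 2 (AUG, Met): 0 synonymous substitutions.
Codon 3 (AUG, Met): 0 synonymous substitutions.
Total: 4 + 0 + 0 = 4.

4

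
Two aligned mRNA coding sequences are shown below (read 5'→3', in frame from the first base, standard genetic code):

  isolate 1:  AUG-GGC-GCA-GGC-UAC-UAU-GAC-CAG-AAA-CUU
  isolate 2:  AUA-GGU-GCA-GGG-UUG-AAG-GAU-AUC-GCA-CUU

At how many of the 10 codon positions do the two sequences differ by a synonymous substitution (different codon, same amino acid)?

Codon 1: AUG Met / AUA Ile — nonsynonymous.
Codon 2: GGC Gly / GGU Gly — synonymous.
Codon 3: GCA Ala / GCA Ala — identical.
Codon 4: GGC Gly / GGG Gly — synonymous.
Codon 5: UAC Tyr / UUG Leu — nonsynonymous.
Codon 6: UAU Tyr / AAG Lys — nonsynonymous.
Codon 7: GAC Asp / GAU Asp — synonymous.
Codon 8: CAG Gln / AUC Ile — nonsynonymous.
Codon 9: AAA Lys / GCA Ala — nonsynonymous.
Codon 10: CUU Leu / CUU Leu — identical.
Synonymous differences: 3.

3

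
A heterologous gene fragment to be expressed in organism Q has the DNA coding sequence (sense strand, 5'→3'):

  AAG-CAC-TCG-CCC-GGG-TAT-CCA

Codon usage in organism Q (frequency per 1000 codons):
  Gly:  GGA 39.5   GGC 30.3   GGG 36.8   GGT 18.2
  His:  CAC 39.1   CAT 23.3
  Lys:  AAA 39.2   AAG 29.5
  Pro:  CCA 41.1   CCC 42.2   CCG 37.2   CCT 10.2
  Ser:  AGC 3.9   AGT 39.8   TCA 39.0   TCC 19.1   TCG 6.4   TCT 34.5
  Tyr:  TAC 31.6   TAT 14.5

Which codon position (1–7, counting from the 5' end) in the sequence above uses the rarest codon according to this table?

3

Codon 1 AAG (Lys): 29.5 per 1000.
Codon 2 CAC (His): 39.1 per 1000.
Codon 3 TCG (Ser): 6.4 per 1000.
Codon 4 CCC (Pro): 42.2 per 1000.
Codon 5 GGG (Gly): 36.8 per 1000.
Codon 6 TAT (Tyr): 14.5 per 1000.
Codon 7 CCA (Pro): 41.1 per 1000.
Lowest frequency is 6.4 at codon 3.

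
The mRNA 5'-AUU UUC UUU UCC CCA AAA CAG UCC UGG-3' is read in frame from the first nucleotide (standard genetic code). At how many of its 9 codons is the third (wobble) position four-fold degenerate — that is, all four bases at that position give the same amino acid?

3

Codon 1 AUU (Ile): third position 3-fold.
Codon 2 UUC (Phe): third position 2-fold.
Codon 3 UUU (Phe): third position 2-fold.
Codon 4 UCC (Ser): third position 4-fold.
Codon 5 CCA (Pro): third position 4-fold.
Codon 6 AAA (Lys): third position 2-fold.
Codon 7 CAG (Gln): third position 2-fold.
Codon 8 UCC (Ser): third position 4-fold.
Codon 9 UGG (Trp): third position 1-fold.
Four-fold degenerate third positions: 3.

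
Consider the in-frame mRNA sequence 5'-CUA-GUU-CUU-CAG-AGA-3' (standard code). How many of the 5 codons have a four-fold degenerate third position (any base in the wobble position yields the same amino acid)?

3

Codon 1 CUA (Leu): third position 4-fold.
Codon 2 GUU (Val): third position 4-fold.
Codon 3 CUU (Leu): third position 4-fold.
Codon 4 CAG (Gln): third position 2-fold.
Codon 5 AGA (Arg): third position 2-fold.
Four-fold degenerate third positions: 3.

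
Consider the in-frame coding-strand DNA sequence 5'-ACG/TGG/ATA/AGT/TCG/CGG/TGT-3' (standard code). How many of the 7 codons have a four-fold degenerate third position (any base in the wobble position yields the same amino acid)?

Codon 1 ACG (Thr): third position 4-fold.
Codon 2 TGG (Trp): third position 1-fold.
Codon 3 ATA (Ile): third position 3-fold.
Codon 4 AGT (Ser): third position 2-fold.
Codon 5 TCG (Ser): third position 4-fold.
Codon 6 CGG (Arg): third position 4-fold.
Codon 7 TGT (Cys): third position 2-fold.
Four-fold degenerate third positions: 3.

3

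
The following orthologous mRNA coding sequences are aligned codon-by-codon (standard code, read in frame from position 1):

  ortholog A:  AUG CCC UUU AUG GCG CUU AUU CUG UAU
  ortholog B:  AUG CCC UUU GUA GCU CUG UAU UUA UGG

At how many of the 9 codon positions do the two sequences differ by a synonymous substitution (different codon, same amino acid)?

Codon 1: AUG Met / AUG Met — identical.
Codon 2: CCC Pro / CCC Pro — identical.
Codon 3: UUU Phe / UUU Phe — identical.
Codon 4: AUG Met / GUA Val — nonsynonymous.
Codon 5: GCG Ala / GCU Ala — synonymous.
Codon 6: CUU Leu / CUG Leu — synonymous.
Codon 7: AUU Ile / UAU Tyr — nonsynonymous.
Codon 8: CUG Leu / UUA Leu — synonymous.
Codon 9: UAU Tyr / UGG Trp — nonsynonymous.
Synonymous differences: 3.

3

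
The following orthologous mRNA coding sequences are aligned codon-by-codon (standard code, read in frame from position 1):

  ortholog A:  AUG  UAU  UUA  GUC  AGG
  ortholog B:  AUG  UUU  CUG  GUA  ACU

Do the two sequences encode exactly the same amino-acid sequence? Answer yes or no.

Codon 1: AUG Met / AUG Met — identical.
Codon 2: UAU Tyr / UUU Phe — nonsynonymous.
Codon 3: UUA Leu / CUG Leu — synonymous.
Codon 4: GUC Val / GUA Val — synonymous.
Codon 5: AGG Arg / ACU Thr — nonsynonymous.
Nonsynonymous differences: 2 → different protein.

no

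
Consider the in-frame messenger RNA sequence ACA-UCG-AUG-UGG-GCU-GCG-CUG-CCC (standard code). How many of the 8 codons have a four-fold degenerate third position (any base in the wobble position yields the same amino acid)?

6

Codon 1 ACA (Thr): third position 4-fold.
Codon 2 UCG (Ser): third position 4-fold.
Codon 3 AUG (Met): third position 1-fold.
Codon 4 UGG (Trp): third position 1-fold.
Codon 5 GCU (Ala): third position 4-fold.
Codon 6 GCG (Ala): third position 4-fold.
Codon 7 CUG (Leu): third position 4-fold.
Codon 8 CCC (Pro): third position 4-fold.
Four-fold degenerate third positions: 6.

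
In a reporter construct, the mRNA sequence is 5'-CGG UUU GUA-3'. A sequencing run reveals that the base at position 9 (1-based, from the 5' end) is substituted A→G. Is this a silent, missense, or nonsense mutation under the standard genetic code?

silent

Position 9 falls in codon 3: GUA → Val.
After the substitution the codon is GUG → Val.
Both encode Val, so the change is synonymous.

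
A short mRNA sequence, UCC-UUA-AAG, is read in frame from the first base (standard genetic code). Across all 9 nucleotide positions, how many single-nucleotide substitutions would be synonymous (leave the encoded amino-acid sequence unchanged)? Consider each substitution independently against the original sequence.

6

Codon 1 (UCC, Ser): 3 synonymous substitutions.
Codon 2 (UUA, Leu): 2 synonymous substitutions.
Codon 3 (AAG, Lys): 1 synonymous substitution.
Total: 3 + 2 + 1 = 6.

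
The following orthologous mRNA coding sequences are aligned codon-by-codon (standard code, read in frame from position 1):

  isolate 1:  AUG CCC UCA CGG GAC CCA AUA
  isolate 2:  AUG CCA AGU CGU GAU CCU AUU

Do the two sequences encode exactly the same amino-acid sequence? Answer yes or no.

yes

Codon 1: AUG Met / AUG Met — identical.
Codon 2: CCC Pro / CCA Pro — synonymous.
Codon 3: UCA Ser / AGU Ser — synonymous.
Codon 4: CGG Arg / CGU Arg — synonymous.
Codon 5: GAC Asp / GAU Asp — synonymous.
Codon 6: CCA Pro / CCU Pro — synonymous.
Codon 7: AUA Ile / AUU Ile — synonymous.
Nonsynonymous differences: 0 → same protein.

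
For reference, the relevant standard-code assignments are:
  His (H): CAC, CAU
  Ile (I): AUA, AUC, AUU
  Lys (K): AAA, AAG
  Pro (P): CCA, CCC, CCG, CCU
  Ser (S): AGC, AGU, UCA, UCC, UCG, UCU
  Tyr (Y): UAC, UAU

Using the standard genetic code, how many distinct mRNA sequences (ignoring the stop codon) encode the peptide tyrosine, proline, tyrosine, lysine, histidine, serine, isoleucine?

Tyr: 2 codons.
Pro: 4 codons.
Tyr: 2 codons.
Lys: 2 codons.
His: 2 codons.
Ser: 6 codons.
Ile: 3 codons.
2 × 4 × 2 × 2 × 2 × 6 × 3 = 1152.

1152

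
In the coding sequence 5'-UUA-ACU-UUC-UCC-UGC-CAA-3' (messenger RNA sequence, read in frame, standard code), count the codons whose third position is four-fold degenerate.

2

Codon 1 UUA (Leu): third position 2-fold.
Codon 2 ACU (Thr): third position 4-fold.
Codon 3 UUC (Phe): third position 2-fold.
Codon 4 UCC (Ser): third position 4-fold.
Codon 5 UGC (Cys): third position 2-fold.
Codon 6 CAA (Gln): third position 2-fold.
Four-fold degenerate third positions: 2.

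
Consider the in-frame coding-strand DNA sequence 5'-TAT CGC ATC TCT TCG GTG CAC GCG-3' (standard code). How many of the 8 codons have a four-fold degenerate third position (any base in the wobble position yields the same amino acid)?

5

Codon 1 TAT (Tyr): third position 2-fold.
Codon 2 CGC (Arg): third position 4-fold.
Codon 3 ATC (Ile): third position 3-fold.
Codon 4 TCT (Ser): third position 4-fold.
Codon 5 TCG (Ser): third position 4-fold.
Codon 6 GTG (Val): third position 4-fold.
Codon 7 CAC (His): third position 2-fold.
Codon 8 GCG (Ala): third position 4-fold.
Four-fold degenerate third positions: 5.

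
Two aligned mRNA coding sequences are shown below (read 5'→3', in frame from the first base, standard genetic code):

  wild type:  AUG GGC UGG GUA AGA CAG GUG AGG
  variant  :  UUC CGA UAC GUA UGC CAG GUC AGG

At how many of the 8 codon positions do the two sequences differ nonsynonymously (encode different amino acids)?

Codon 1: AUG Met / UUC Phe — nonsynonymous.
Codon 2: GGC Gly / CGA Arg — nonsynonymous.
Codon 3: UGG Trp / UAC Tyr — nonsynonymous.
Codon 4: GUA Val / GUA Val — identical.
Codon 5: AGA Arg / UGC Cys — nonsynonymous.
Codon 6: CAG Gln / CAG Gln — identical.
Codon 7: GUG Val / GUC Val — synonymous.
Codon 8: AGG Arg / AGG Arg — identical.
Nonsynonymous differences: 4.

4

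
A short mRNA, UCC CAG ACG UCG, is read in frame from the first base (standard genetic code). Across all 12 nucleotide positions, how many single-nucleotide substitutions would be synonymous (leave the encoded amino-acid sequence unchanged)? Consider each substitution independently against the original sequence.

10

Codon 1 (UCC, Ser): 3 synonymous substitutions.
Codon 2 (CAG, Gln): 1 synonymous substitution.
Codon 3 (ACG, Thr): 3 synonymous substitutions.
Codon 4 (UCG, Ser): 3 synonymous substitutions.
Total: 3 + 1 + 3 + 3 = 10.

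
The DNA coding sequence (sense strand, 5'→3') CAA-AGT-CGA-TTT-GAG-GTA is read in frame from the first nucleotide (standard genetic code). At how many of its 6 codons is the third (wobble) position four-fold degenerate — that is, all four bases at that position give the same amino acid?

2

Codon 1 CAA (Gln): third position 2-fold.
Codon 2 AGT (Ser): third position 2-fold.
Codon 3 CGA (Arg): third position 4-fold.
Codon 4 TTT (Phe): third position 2-fold.
Codon 5 GAG (Glu): third position 2-fold.
Codon 6 GTA (Val): third position 4-fold.
Four-fold degenerate third positions: 2.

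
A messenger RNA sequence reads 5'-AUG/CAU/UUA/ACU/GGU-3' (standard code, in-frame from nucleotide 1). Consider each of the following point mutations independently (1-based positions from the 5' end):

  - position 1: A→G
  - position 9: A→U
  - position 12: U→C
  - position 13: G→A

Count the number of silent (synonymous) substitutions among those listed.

1

Codon 1: AUG (Met) → GUG (Val) — missense.
Codon 3: UUA (Leu) → UUU (Phe) — missense.
Codon 4: ACU (Thr) → ACC (Thr) — synonymous.
Codon 5: GGU (Gly) → AGU (Ser) — missense.
Synonymous: 1 of 4.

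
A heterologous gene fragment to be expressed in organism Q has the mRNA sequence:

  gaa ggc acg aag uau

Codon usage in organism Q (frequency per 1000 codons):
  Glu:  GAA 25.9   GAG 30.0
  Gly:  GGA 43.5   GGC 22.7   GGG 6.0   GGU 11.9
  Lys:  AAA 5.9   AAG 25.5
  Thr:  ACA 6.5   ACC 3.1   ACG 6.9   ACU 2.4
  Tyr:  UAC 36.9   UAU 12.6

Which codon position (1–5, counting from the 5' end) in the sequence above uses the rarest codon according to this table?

3

Codon 1 GAA (Glu): 25.9 per 1000.
Codon 2 GGC (Gly): 22.7 per 1000.
Codon 3 ACG (Thr): 6.9 per 1000.
Codon 4 AAG (Lys): 25.5 per 1000.
Codon 5 UAU (Tyr): 12.6 per 1000.
Lowest frequency is 6.9 at codon 3.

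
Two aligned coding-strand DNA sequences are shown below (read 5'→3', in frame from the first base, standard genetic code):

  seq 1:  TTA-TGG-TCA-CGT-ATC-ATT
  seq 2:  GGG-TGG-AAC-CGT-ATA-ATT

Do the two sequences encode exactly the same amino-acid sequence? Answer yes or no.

Codon 1: TTA Leu / GGG Gly — nonsynonymous.
Codon 2: TGG Trp / TGG Trp — identical.
Codon 3: TCA Ser / AAC Asn — nonsynonymous.
Codon 4: CGT Arg / CGT Arg — identical.
Codon 5: ATC Ile / ATA Ile — synonymous.
Codon 6: ATT Ile / ATT Ile — identical.
Nonsynonymous differences: 2 → different protein.

no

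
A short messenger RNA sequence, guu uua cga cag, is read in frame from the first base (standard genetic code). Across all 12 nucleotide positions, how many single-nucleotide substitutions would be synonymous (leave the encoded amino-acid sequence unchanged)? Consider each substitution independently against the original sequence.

10

Codon 1 (GUU, Val): 3 synonymous substitutions.
Codon 2 (UUA, Leu): 2 synonymous substitutions.
Codon 3 (CGA, Arg): 4 synonymous substitutions.
Codon 4 (CAG, Gln): 1 synonymous substitution.
Total: 3 + 2 + 4 + 1 = 10.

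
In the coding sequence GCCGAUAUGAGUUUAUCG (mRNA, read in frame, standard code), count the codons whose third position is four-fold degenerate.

Codon 1 GCC (Ala): third position 4-fold.
Codon 2 GAU (Asp): third position 2-fold.
Codon 3 AUG (Met): third position 1-fold.
Codon 4 AGU (Ser): third position 2-fold.
Codon 5 UUA (Leu): third position 2-fold.
Codon 6 UCG (Ser): third position 4-fold.
Four-fold degenerate third positions: 2.

2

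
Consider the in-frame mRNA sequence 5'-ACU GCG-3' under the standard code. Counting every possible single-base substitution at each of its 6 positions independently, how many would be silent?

Codon 1 (ACU, Thr): 3 synonymous substitutions.
Codon 2 (GCG, Ala): 3 synonymous substitutions.
Total: 3 + 3 = 6.

6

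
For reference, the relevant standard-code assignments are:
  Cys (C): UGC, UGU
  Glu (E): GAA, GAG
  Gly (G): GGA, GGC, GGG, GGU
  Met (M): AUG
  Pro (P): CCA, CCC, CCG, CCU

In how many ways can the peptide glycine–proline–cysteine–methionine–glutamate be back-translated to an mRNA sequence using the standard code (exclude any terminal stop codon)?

Gly: 4 codons.
Pro: 4 codons.
Cys: 2 codons.
Met: 1 codon.
Glu: 2 codons.
4 × 4 × 2 × 1 × 2 = 64.

64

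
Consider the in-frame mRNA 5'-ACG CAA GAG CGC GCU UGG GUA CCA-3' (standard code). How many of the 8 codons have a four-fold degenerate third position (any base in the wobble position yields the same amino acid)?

Codon 1 ACG (Thr): third position 4-fold.
Codon 2 CAA (Gln): third position 2-fold.
Codon 3 GAG (Glu): third position 2-fold.
Codon 4 CGC (Arg): third position 4-fold.
Codon 5 GCU (Ala): third position 4-fold.
Codon 6 UGG (Trp): third position 1-fold.
Codon 7 GUA (Val): third position 4-fold.
Codon 8 CCA (Pro): third position 4-fold.
Four-fold degenerate third positions: 5.

5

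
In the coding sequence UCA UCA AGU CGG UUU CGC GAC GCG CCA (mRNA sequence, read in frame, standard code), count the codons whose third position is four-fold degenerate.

6

Codon 1 UCA (Ser): third position 4-fold.
Codon 2 UCA (Ser): third position 4-fold.
Codon 3 AGU (Ser): third position 2-fold.
Codon 4 CGG (Arg): third position 4-fold.
Codon 5 UUU (Phe): third position 2-fold.
Codon 6 CGC (Arg): third position 4-fold.
Codon 7 GAC (Asp): third position 2-fold.
Codon 8 GCG (Ala): third position 4-fold.
Codon 9 CCA (Pro): third position 4-fold.
Four-fold degenerate third positions: 6.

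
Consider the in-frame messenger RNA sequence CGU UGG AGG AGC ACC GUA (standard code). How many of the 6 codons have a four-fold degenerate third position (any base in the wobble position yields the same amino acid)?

3

Codon 1 CGU (Arg): third position 4-fold.
Codon 2 UGG (Trp): third position 1-fold.
Codon 3 AGG (Arg): third position 2-fold.
Codon 4 AGC (Ser): third position 2-fold.
Codon 5 ACC (Thr): third position 4-fold.
Codon 6 GUA (Val): third position 4-fold.
Four-fold degenerate third positions: 3.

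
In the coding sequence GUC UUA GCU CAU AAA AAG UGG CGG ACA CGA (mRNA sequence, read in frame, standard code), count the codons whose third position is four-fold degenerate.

5

Codon 1 GUC (Val): third position 4-fold.
Codon 2 UUA (Leu): third position 2-fold.
Codon 3 GCU (Ala): third position 4-fold.
Codon 4 CAU (His): third position 2-fold.
Codon 5 AAA (Lys): third position 2-fold.
Codon 6 AAG (Lys): third position 2-fold.
Codon 7 UGG (Trp): third position 1-fold.
Codon 8 CGG (Arg): third position 4-fold.
Codon 9 ACA (Thr): third position 4-fold.
Codon 10 CGA (Arg): third position 4-fold.
Four-fold degenerate third positions: 5.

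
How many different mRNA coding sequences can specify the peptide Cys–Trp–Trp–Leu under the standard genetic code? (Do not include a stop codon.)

Cys: 2 codons.
Trp: 1 codon.
Trp: 1 codon.
Leu: 6 codons.
2 × 1 × 1 × 6 = 12.

12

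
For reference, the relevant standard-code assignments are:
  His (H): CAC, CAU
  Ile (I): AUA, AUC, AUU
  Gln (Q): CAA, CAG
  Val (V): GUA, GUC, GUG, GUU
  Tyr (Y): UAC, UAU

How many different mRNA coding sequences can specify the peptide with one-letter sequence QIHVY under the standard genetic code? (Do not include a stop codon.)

Gln: 2 codons.
Ile: 3 codons.
His: 2 codons.
Val: 4 codons.
Tyr: 2 codons.
2 × 3 × 2 × 4 × 2 = 96.

96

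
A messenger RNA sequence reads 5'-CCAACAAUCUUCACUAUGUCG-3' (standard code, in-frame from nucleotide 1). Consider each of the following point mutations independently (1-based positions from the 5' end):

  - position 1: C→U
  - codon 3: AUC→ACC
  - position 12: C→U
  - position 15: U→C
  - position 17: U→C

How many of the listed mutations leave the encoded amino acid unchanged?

Codon 1: CCA (Pro) → UCA (Ser) — missense.
Codon 3: AUC (Ile) → ACC (Thr) — missense.
Codon 4: UUC (Phe) → UUU (Phe) — synonymous.
Codon 5: ACU (Thr) → ACC (Thr) — synonymous.
Codon 6: AUG (Met) → ACG (Thr) — missense.
Synonymous: 2 of 5.

2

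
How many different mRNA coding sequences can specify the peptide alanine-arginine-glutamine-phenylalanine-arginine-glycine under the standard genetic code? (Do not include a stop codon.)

Ala: 4 codons.
Arg: 6 codons.
Gln: 2 codons.
Phe: 2 codons.
Arg: 6 codons.
Gly: 4 codons.
4 × 6 × 2 × 2 × 6 × 4 = 2304.

2304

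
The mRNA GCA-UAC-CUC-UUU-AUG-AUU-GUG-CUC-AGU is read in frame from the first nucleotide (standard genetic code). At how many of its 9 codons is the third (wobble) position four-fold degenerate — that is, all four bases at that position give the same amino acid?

4

Codon 1 GCA (Ala): third position 4-fold.
Codon 2 UAC (Tyr): third position 2-fold.
Codon 3 CUC (Leu): third position 4-fold.
Codon 4 UUU (Phe): third position 2-fold.
Codon 5 AUG (Met): third position 1-fold.
Codon 6 AUU (Ile): third position 3-fold.
Codon 7 GUG (Val): third position 4-fold.
Codon 8 CUC (Leu): third position 4-fold.
Codon 9 AGU (Ser): third position 2-fold.
Four-fold degenerate third positions: 4.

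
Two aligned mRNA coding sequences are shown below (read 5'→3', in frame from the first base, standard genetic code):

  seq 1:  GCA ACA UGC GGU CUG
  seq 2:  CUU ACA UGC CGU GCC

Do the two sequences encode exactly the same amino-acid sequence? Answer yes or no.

no

Codon 1: GCA Ala / CUU Leu — nonsynonymous.
Codon 2: ACA Thr / ACA Thr — identical.
Codon 3: UGC Cys / UGC Cys — identical.
Codon 4: GGU Gly / CGU Arg — nonsynonymous.
Codon 5: CUG Leu / GCC Ala — nonsynonymous.
Nonsynonymous differences: 3 → different protein.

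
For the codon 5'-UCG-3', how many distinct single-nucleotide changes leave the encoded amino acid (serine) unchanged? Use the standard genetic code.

3

Position 1: none → 0 synonymous.
Position 2: none → 0 synonymous.
Position 3: UCU, UCC, UCA → 3 synonymous.
Total: 0 + 0 + 3 = 3.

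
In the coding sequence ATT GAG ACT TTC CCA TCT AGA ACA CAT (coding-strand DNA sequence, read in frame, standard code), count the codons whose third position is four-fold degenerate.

Codon 1 ATT (Ile): third position 3-fold.
Codon 2 GAG (Glu): third position 2-fold.
Codon 3 ACT (Thr): third position 4-fold.
Codon 4 TTC (Phe): third position 2-fold.
Codon 5 CCA (Pro): third position 4-fold.
Codon 6 TCT (Ser): third position 4-fold.
Codon 7 AGA (Arg): third position 2-fold.
Codon 8 ACA (Thr): third position 4-fold.
Codon 9 CAT (His): third position 2-fold.
Four-fold degenerate third positions: 4.

4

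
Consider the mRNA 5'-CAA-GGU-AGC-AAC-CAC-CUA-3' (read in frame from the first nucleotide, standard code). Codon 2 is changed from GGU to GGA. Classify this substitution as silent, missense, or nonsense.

Position 6 falls in codon 2: GGU → Gly.
After the substitution the codon is GGA → Gly.
Both encode Gly, so the change is synonymous.

silent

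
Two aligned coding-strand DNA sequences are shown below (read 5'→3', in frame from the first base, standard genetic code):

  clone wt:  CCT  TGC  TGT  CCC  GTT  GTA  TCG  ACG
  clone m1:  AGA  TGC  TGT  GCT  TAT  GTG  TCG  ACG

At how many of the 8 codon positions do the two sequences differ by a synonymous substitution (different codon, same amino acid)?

1

Codon 1: CCT Pro / AGA Arg — nonsynonymous.
Codon 2: TGC Cys / TGC Cys — identical.
Codon 3: TGT Cys / TGT Cys — identical.
Codon 4: CCC Pro / GCT Ala — nonsynonymous.
Codon 5: GTT Val / TAT Tyr — nonsynonymous.
Codon 6: GTA Val / GTG Val — synonymous.
Codon 7: TCG Ser / TCG Ser — identical.
Codon 8: ACG Thr / ACG Thr — identical.
Synonymous differences: 1.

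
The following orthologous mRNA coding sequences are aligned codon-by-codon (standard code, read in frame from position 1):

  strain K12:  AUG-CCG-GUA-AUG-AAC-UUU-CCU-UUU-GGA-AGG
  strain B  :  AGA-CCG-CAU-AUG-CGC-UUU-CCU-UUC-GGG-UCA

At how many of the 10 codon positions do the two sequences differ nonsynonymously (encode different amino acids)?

Codon 1: AUG Met / AGA Arg — nonsynonymous.
Codon 2: CCG Pro / CCG Pro — identical.
Codon 3: GUA Val / CAU His — nonsynonymous.
Codon 4: AUG Met / AUG Met — identical.
Codon 5: AAC Asn / CGC Arg — nonsynonymous.
Codon 6: UUU Phe / UUU Phe — identical.
Codon 7: CCU Pro / CCU Pro — identical.
Codon 8: UUU Phe / UUC Phe — synonymous.
Codon 9: GGA Gly / GGG Gly — synonymous.
Codon 10: AGG Arg / UCA Ser — nonsynonymous.
Nonsynonymous differences: 4.

4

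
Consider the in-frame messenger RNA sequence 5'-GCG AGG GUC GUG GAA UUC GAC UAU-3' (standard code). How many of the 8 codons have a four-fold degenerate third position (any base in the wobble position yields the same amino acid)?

Codon 1 GCG (Ala): third position 4-fold.
Codon 2 AGG (Arg): third position 2-fold.
Codon 3 GUC (Val): third position 4-fold.
Codon 4 GUG (Val): third position 4-fold.
Codon 5 GAA (Glu): third position 2-fold.
Codon 6 UUC (Phe): third position 2-fold.
Codon 7 GAC (Asp): third position 2-fold.
Codon 8 UAU (Tyr): third position 2-fold.
Four-fold degenerate third positions: 3.

3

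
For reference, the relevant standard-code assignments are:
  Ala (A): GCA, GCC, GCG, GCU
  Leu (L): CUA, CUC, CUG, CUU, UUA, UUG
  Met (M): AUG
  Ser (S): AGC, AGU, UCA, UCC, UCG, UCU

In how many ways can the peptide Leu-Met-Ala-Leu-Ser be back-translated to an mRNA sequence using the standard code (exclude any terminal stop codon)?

864

Leu: 6 codons.
Met: 1 codon.
Ala: 4 codons.
Leu: 6 codons.
Ser: 6 codons.
6 × 1 × 4 × 6 × 6 = 864.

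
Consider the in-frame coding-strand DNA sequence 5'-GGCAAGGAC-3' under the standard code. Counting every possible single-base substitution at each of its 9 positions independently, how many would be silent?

Codon 1 (GGC, Gly): 3 synonymous substitutions.
Codon 2 (AAG, Lys): 1 synonymous substitution.
Codon 3 (GAC, Asp): 1 synonymous substitution.
Total: 3 + 1 + 1 = 5.

5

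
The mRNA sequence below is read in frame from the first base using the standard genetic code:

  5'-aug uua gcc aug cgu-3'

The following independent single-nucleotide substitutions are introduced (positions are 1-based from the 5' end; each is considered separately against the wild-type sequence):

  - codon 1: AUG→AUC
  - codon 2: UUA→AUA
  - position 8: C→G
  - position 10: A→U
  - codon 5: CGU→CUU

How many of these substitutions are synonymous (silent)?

Codon 1: AUG (Met) → AUC (Ile) — missense.
Codon 2: UUA (Leu) → AUA (Ile) — missense.
Codon 3: GCC (Ala) → GGC (Gly) — missense.
Codon 4: AUG (Met) → UUG (Leu) — missense.
Codon 5: CGU (Arg) → CUU (Leu) — missense.
Synonymous: 0 of 5.

0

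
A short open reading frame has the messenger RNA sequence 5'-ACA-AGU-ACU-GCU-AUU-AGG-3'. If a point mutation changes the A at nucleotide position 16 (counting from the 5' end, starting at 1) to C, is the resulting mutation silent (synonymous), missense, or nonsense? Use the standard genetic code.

Position 16 falls in codon 6: AGG → Arg.
After the substitution the codon is CGG → Arg.
Both encode Arg, so the change is synonymous.

silent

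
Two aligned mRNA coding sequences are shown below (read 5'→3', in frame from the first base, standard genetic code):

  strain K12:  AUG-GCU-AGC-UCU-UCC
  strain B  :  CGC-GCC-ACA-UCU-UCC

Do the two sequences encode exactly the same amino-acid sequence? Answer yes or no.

Codon 1: AUG Met / CGC Arg — nonsynonymous.
Codon 2: GCU Ala / GCC Ala — synonymous.
Codon 3: AGC Ser / ACA Thr — nonsynonymous.
Codon 4: UCU Ser / UCU Ser — identical.
Codon 5: UCC Ser / UCC Ser — identical.
Nonsynonymous differences: 2 → different protein.

no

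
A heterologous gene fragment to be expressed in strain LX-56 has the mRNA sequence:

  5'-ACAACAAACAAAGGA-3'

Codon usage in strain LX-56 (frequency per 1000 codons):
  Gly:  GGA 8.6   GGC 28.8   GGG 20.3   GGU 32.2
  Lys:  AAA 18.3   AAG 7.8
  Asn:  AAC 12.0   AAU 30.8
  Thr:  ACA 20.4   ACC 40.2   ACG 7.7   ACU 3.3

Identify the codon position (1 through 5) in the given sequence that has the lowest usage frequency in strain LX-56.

Codon 1 ACA (Thr): 20.4 per 1000.
Codon 2 ACA (Thr): 20.4 per 1000.
Codon 3 AAC (Asn): 12.0 per 1000.
Codon 4 AAA (Lys): 18.3 per 1000.
Codon 5 GGA (Gly): 8.6 per 1000.
Lowest frequency is 8.6 at codon 5.

5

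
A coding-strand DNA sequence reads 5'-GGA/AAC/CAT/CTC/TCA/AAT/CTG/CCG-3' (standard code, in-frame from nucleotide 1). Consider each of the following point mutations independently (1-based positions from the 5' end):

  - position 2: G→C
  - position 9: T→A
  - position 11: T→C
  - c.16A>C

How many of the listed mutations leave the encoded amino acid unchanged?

Codon 1: GGA (Gly) → GCA (Ala) — missense.
Codon 3: CAT (His) → CAA (Gln) — missense.
Codon 4: CTC (Leu) → CCC (Pro) — missense.
Codon 6: AAT (Asn) → CAT (His) — missense.
Synonymous: 0 of 4.

0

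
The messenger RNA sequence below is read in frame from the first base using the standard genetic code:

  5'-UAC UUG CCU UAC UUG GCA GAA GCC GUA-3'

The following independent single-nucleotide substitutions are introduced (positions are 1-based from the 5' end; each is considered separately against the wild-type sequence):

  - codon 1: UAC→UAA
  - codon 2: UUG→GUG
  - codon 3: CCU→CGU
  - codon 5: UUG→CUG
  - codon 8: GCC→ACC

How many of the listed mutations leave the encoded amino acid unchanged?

Codon 1: UAC (Tyr) → UAA (Stop) — nonsense.
Codon 2: UUG (Leu) → GUG (Val) — missense.
Codon 3: CCU (Pro) → CGU (Arg) — missense.
Codon 5: UUG (Leu) → CUG (Leu) — synonymous.
Codon 8: GCC (Ala) → ACC (Thr) — missense.
Synonymous: 1 of 5.

1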